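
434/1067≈0.407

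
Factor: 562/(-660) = -1*2^(-1)*3^(-1)*5^(-1)*11^(-1)*281^1 = -281/330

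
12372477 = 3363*3679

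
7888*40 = 315520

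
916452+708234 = 1624686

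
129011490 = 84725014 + 44286476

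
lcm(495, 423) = 23265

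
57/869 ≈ 0.0656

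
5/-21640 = -1/4328 ≈ -0.000231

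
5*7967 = 39835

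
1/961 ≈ 0.00104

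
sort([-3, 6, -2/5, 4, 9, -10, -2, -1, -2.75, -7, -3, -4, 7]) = [-10, -7, -4, -3, -3, -2.75, -2, -1, -2/5, 4, 6, 7, 9]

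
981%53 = 27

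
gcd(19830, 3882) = 6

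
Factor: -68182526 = -1*2^1*19^1*1794277^1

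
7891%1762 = 843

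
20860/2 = 10430 = 10430.00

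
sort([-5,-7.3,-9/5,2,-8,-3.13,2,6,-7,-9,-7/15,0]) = [-9,-8,-7.3,-7,-5,-3.13,-9/5,-7/15,0,2,2,6]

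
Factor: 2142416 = 2^4 * 293^1 * 457^1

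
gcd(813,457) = 1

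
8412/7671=1 + 247/2557 ≈ 1.10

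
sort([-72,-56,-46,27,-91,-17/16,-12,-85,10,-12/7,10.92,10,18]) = [-91,-85,-72,-56,-46,-12,-12/7,-17/16,10,10,10.92,18,27]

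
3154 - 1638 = 1516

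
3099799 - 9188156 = -6088357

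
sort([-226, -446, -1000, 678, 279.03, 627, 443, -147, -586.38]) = [-1000, -586.38, -446, -226, -147, 279.03, 443, 627, 678]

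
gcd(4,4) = 4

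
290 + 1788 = 2078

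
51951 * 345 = 17923095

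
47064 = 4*11766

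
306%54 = 36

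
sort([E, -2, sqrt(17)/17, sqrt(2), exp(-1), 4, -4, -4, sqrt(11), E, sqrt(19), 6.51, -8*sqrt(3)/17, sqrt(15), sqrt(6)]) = [-4, -4, -2, -8*sqrt(3)/17, sqrt(17)/17, exp(-1), sqrt(2), sqrt(6), E, E, sqrt(11), sqrt(15), 4, sqrt(19), 6.51]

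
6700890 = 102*65695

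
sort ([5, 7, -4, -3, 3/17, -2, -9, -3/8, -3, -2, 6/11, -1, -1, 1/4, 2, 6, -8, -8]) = [-9, -8, -8, -4, -3, -3, -2, -2, -1, -1, -3/8, 3/17, 1/4, 6/11, 2, 5, 6, 7]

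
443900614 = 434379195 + 9521419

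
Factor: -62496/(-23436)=2^3*3^(-1)=8/3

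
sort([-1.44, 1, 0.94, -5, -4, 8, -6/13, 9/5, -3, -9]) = [-9, -5, -4, -3, -1.44, -6/13, 0.94, 1, 9/5, 8]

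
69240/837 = 82 + 202/279 ≈ 82.72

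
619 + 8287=8906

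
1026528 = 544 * 1887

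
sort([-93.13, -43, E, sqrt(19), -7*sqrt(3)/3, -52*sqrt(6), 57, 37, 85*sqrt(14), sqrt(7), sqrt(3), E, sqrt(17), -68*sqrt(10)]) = [-68*sqrt(10), -52*sqrt(6), -93.13, -43, -7*sqrt(3)/3, sqrt(3), sqrt(7), E, E, sqrt(17), sqrt(19), 37, 57, 85*sqrt(14)]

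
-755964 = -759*996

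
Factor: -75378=-1*2^1*3^1*17^1*739^1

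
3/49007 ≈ 0.0000612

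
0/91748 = 0 = 0.00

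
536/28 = 19 + 1/7≈19.14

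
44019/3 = 14673 = 14673.00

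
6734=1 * 6734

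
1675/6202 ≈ 0.270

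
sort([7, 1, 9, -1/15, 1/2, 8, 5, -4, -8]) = [-8, -4, -1/15, 1/2, 1, 5, 7, 8, 9]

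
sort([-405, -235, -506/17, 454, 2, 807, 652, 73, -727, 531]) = [-727, -405, -235, -506/17, 2, 73, 454, 531, 652, 807]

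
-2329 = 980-3309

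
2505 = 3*835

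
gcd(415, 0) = 415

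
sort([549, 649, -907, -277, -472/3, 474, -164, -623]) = [-907, -623, -277, -164, -472/3, 474, 549, 649]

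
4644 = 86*54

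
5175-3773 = 1402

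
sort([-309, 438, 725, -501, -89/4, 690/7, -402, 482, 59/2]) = [-501, -402, -309, -89/4, 59/2, 690/7, 438, 482, 725]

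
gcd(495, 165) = 165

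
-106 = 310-416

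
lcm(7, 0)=0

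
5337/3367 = 1+1970/3367 ≈ 1.59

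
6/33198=1/5533 ≈ 0.000181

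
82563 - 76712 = 5851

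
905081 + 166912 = 1071993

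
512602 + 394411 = 907013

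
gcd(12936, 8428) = 196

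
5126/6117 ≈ 0.838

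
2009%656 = 41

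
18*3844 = 69192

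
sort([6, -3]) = [-3, 6]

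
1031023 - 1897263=-866240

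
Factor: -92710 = -1*2^1*5^1*73^1*127^1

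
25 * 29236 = 730900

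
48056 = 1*48056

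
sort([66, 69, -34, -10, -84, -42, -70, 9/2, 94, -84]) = [-84, -84, -70, -42, -34, -10, 9/2, 66, 69, 94]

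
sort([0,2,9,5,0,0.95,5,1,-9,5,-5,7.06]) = [-9,-5,0,0,0.95,1,2,5,5,5,7.06,9]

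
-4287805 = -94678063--90390258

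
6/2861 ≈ 0.00210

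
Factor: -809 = -1 * 809^1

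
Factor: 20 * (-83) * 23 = -1 * 2^2 * 5^1 * 23^1 * 83^1 = -38180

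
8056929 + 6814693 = 14871622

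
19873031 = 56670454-36797423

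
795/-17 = -46 - 13/17≈-46.76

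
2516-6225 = -3709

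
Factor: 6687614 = 2^1 * 101^1 * 33107^1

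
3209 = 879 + 2330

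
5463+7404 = 12867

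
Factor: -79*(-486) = 2^1*3^5*79^1 = 38394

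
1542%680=182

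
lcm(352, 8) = 352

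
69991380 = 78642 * 890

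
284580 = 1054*270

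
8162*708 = 5778696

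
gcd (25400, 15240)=5080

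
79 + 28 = 107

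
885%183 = 153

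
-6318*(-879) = 5553522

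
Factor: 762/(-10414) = -1*3^1*41^(-1) = -3/41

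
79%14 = 9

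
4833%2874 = 1959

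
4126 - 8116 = -3990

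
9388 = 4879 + 4509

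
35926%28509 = 7417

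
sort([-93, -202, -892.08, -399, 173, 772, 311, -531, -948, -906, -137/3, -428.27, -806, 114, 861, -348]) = [-948, -906, -892.08, -806, -531, -428.27, -399, -348, -202, -93, -137/3, 114, 173, 311, 772, 861]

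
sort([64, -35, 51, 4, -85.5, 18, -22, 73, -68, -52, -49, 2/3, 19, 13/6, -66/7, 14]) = [-85.5, -68, -52, -49, -35, -22, -66/7, 2/3, 13/6, 4, 14, 18, 19, 51, 64, 73]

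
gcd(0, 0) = 0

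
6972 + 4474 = 11446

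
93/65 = 1 + 28/65≈1.43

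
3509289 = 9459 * 371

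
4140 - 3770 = 370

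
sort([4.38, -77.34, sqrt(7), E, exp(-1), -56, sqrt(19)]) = [-77.34, -56, exp(-1), sqrt(7), E, sqrt(19), 4.38]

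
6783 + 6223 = 13006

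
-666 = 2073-2739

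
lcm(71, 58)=4118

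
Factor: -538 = -1*2^1*269^1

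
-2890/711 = -4 - 46/711 ≈ -4.06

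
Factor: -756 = -1 * 2^2 * 3^3 * 7^1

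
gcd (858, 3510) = 78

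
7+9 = 16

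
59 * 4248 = 250632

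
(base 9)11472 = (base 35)69e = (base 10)7679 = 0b1110111111111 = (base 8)16777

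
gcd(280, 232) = 8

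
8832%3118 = 2596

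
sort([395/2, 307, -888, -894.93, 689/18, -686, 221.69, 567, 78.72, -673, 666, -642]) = [-894.93, -888, -686, -673, -642, 689/18, 78.72, 395/2, 221.69, 307, 567, 666]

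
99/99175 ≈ 0.000998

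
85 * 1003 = 85255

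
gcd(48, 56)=8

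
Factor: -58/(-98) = 7^(-2) * 29^1 = 29/49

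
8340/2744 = 3+27/686 ≈ 3.04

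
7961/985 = 8 + 81/985 ≈ 8.08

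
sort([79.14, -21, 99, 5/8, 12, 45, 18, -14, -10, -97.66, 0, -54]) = [-97.66, -54, -21, -14, -10, 0, 5/8, 12, 18, 45, 79.14, 99]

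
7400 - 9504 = -2104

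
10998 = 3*3666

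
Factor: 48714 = 2^1*3^1*23^1*353^1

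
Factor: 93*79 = 3^1*31^1*79^1 = 7347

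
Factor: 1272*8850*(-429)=-1*2^4*3^3*5^2*11^1*13^1*53^1*59^1=-4829338800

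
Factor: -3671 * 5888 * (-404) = 2^10 * 23^1 * 101^1 * 3671^1 = 8732398592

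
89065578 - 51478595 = 37586983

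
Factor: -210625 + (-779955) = -1 * 2^2 * 5^1 * 49529^1 = -990580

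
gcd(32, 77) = 1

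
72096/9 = 24032/3 ≈ 8010.67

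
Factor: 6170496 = 2^7 * 3^1 * 16069^1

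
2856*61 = 174216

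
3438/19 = 180 + 18/19≈180.95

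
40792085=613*66545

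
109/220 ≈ 0.495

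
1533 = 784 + 749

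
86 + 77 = 163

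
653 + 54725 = 55378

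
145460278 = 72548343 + 72911935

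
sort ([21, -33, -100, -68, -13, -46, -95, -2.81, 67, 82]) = [-100, -95, -68, -46, -33, -13, -2.81, 21, 67, 82]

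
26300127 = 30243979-3943852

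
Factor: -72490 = -1*2^1*5^1*11^1*659^1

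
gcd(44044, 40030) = 2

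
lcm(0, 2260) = 0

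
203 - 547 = -344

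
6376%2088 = 112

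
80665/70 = 16133/14≈1152.36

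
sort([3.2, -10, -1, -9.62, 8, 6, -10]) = [-10, -10, -9.62, -1, 3.2, 6, 8]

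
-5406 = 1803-7209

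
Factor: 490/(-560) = -1 * 2^(-3) * 7^1 = -7/8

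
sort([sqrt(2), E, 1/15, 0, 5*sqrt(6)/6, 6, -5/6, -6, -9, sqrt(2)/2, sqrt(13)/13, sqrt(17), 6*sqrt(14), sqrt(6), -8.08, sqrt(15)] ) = [-9, -8.08, -6, -5/6, 0, 1/15, sqrt(13)/13, sqrt(2)/2, sqrt(2), 5*sqrt(6)/6, sqrt(6), E, sqrt(15), sqrt(17), 6, 6*sqrt(14)] 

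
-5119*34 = -174046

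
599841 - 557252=42589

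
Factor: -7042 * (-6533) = 2^1 * 7^1 * 47^1 * 139^1 * 503^1 = 46005386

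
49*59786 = 2929514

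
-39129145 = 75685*(-517)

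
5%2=1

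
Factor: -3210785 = -1*5^1*642157^1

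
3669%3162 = 507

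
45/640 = 9/128 ≈ 0.0703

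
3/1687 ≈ 0.00178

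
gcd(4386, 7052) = 86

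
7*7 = 49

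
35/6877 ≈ 0.00509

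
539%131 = 15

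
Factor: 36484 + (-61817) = -1*7^2*11^1*47^1 = -25333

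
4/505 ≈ 0.00792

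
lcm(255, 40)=2040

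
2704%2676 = 28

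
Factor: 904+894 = 2^1*29^1*31^1 = 1798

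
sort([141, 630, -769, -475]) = [-769, -475, 141, 630]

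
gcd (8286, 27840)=6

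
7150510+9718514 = 16869024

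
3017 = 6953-3936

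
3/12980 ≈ 0.000231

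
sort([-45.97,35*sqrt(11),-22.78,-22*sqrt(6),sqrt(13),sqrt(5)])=[-22*sqrt(6),-45.97,-22.78,sqrt(5),sqrt(13),35*sqrt(11)]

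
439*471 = 206769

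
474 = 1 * 474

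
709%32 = 5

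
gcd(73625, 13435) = 5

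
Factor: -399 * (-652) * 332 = 2^4 * 3^1 * 7^1 * 19^1 * 83^1 * 163^1 = 86369136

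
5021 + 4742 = 9763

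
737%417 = 320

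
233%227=6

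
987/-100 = -9 - 87/100 = -9.87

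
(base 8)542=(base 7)1014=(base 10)354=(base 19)ic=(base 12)256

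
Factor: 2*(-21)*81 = -1*2^1*3^5*7^1 = -3402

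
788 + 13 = 801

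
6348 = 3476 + 2872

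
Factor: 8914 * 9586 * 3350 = 2^3 * 5^2 * 67^1 * 4457^1 * 4793^1 = 286256173400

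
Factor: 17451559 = 17451559^1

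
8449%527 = 17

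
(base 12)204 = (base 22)d6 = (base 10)292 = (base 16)124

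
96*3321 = 318816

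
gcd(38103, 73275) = 2931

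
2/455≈0.00440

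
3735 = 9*415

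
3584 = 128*28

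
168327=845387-677060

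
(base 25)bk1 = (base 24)cj8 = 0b1110011010000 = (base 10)7376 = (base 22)f56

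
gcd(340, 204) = 68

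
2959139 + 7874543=10833682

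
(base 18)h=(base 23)h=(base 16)11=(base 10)17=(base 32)h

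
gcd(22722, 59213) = 7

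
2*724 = 1448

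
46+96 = 142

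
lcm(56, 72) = 504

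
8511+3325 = 11836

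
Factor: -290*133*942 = -1*2^2*3^1*5^1*7^1*19^1*29^1*157^1 = -36332940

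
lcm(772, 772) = 772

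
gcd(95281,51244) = 1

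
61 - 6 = 55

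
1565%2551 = 1565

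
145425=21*6925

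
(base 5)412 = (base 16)6b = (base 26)43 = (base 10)107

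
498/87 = 166/29 ≈ 5.72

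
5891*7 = 41237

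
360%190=170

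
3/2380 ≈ 0.00126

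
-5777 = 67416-73193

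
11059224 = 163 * 67848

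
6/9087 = 2/3029 ≈ 0.000660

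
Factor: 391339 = 13^1*30103^1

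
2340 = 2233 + 107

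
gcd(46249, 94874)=1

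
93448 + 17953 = 111401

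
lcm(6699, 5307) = 408639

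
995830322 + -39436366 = 956393956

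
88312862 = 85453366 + 2859496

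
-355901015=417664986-773566001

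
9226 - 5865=3361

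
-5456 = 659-6115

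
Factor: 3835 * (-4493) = -1 * 5^1 * 13^1 * 59^1 * 4493^1 = -17230655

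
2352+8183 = 10535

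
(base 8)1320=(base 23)187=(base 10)720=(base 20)1g0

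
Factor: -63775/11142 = -1*2^(-1)*3^(-2)*5^2*619^(-1)*2551^1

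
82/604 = 41/302 ≈ 0.136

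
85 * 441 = 37485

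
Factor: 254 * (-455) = -1 * 2^1 * 5^1 * 7^1 * 13^1 * 127^1 = -115570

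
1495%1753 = 1495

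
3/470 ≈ 0.00638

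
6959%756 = 155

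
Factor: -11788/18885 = -1 * 2^2 * 3^(-1) * 5^(-1) * 7^1 * 421^1 * 1259^(-1) 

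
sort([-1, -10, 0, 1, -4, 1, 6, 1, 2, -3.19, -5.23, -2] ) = [-10, -5.23, -4, -3.19, -2, -1, 0, 1, 1, 1, 2, 6] 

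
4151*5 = 20755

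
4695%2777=1918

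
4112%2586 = 1526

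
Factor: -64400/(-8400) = 3^(-1)*23^1 = 23/3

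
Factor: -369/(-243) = 3^(-3) * 41^1 = 41/27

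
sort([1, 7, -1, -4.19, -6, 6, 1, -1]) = [-6, -4.19, -1, -1, 1, 1, 6, 7]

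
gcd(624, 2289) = 3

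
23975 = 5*4795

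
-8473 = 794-9267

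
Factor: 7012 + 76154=2^1 * 3^1 * 83^1 * 167^1=83166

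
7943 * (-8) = -63544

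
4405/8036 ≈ 0.548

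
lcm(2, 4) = 4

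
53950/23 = 2345 + 15/23 ≈ 2345.65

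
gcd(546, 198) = 6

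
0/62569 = 0 = 0.00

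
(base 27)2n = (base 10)77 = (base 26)2p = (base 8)115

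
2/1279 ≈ 0.00156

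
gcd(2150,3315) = 5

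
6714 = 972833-966119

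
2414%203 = 181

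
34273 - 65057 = -30784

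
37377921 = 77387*483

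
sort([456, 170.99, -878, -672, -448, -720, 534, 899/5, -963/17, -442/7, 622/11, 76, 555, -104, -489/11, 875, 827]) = [-878, -720, -672, -448, -104, -442/7, -963/17, -489/11, 622/11, 76, 170.99, 899/5, 456, 534, 555, 827, 875]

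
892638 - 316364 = 576274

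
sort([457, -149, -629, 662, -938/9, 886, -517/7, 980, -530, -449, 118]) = [-629, -530, -449, -149, -938/9, -517/7, 118, 457, 662, 886, 980]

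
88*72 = 6336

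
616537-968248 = -351711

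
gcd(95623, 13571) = 1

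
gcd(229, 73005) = 1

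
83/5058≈0.0164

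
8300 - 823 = 7477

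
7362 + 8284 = 15646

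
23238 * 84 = 1951992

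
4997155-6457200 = -1460045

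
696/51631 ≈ 0.0135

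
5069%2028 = 1013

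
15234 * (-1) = -15234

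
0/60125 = 0 = 0.00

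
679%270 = 139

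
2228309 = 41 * 54349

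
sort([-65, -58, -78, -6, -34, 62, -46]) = [-78, -65, -58, -46, -34, -6, 62]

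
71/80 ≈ 0.888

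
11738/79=148+46/79 ≈ 148.58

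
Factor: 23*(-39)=-1*3^1*13^1*23^1=-897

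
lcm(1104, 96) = 2208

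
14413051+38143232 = 52556283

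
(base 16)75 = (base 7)225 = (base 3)11100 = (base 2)1110101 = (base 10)117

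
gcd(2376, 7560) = 216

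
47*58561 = 2752367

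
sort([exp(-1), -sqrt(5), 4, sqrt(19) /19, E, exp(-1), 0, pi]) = [-sqrt(5), 0, sqrt(19) /19, exp(-1), exp(-1), E, pi, 4]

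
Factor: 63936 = 2^6*3^3*37^1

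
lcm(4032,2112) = 44352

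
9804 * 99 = 970596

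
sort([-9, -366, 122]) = [-366, -9, 122]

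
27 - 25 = 2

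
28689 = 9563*3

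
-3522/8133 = -1174/2711 ≈ -0.433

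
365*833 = 304045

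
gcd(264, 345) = 3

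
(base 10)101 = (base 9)122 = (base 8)145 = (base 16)65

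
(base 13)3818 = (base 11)5a90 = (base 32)7os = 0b1111100011100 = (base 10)7964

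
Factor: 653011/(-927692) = -1 * 2^(-2) * 19^1 * 34369^1 * 231923^(-1)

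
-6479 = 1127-7606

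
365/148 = 2 + 69/148 ≈ 2.47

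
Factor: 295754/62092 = 2^(-1)*19^(-1)*181^1 = 181/38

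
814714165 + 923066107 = 1737780272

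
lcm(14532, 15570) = 217980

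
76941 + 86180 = 163121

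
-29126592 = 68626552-97753144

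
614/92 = 307/46 ≈ 6.67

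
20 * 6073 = 121460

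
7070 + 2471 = 9541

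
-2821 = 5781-8602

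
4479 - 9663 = -5184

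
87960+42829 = 130789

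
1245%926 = 319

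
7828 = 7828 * 1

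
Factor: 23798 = 2^1*73^1*163^1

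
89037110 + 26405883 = 115442993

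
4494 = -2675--7169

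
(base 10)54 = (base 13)42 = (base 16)36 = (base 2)110110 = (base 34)1k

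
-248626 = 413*(-602)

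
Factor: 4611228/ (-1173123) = -1*2^2*3^ (-3)*7^ (-1)*199^1*1931^1*2069^ (-1) = -1537076/391041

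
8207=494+7713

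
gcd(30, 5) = 5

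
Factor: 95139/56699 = 3^2*11^1*59^(-1) = 99/59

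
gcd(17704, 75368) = 8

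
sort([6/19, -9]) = [-9, 6/19]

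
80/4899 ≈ 0.0163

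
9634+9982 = 19616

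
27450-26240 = 1210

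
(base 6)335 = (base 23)5g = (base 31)47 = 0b10000011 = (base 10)131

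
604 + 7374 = 7978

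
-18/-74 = 9/37 ≈ 0.243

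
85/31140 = 17/6228 ≈ 0.00273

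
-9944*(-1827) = 18167688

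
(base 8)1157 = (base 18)1gb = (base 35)hs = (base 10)623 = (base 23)142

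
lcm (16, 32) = 32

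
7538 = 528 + 7010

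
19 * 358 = 6802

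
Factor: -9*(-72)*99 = 2^3*3^6*11^1 = 64152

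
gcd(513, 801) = 9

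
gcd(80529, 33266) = 1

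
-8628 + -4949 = -13577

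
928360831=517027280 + 411333551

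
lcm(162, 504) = 4536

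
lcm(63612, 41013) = 3116988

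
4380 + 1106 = 5486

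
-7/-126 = 1/18 ≈ 0.0556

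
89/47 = 1 + 42/47 ≈ 1.89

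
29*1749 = 50721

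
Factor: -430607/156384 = -1*2^ (-5)*3^ (-3)*181^ (-1)*491^1*877^1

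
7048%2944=1160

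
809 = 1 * 809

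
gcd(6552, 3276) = 3276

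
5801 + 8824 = 14625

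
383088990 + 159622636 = 542711626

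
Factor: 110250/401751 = 2^1*5^3*911^(-1) = 250/911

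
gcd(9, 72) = 9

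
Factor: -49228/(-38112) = 2^(-3)*3^(-1)*31^1 = 31/24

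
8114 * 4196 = 34046344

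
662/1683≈0.393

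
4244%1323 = 275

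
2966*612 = 1815192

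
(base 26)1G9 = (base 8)2115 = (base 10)1101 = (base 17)3DD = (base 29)18S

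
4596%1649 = 1298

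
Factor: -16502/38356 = -1*2^(-1)*37^1*43^(-1) = -37/86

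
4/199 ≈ 0.0201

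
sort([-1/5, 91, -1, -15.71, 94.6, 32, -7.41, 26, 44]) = [-15.71, -7.41, -1, -1/5, 26, 32, 44, 91, 94.6]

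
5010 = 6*835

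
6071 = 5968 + 103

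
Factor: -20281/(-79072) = 2^(-5)*7^(-1)*17^1*353^(-1)*1193^1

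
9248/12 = 770 + 2/3 ≈ 770.67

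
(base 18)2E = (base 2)110010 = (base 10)50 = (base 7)101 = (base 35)1F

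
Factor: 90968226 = 2^1*3^1*15161371^1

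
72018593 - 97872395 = -25853802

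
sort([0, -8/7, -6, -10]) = [-10, -6, -8/7, 0]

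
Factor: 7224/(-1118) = -1 * 2^2 * 3^1 * 7^1 * 13^(-1) = -84/13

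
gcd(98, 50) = 2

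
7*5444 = 38108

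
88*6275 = 552200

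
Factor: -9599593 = -1 * 1201^1 * 7993^1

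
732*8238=6030216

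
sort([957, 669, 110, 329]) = [110, 329, 669, 957]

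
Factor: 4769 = 19^1*251^1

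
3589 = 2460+1129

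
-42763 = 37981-80744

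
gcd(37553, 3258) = 1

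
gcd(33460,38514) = 14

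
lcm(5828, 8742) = 17484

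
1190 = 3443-2253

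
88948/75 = 1185 + 73/75 ≈ 1185.97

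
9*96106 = 864954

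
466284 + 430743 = 897027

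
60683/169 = 359 + 12/169 ≈ 359.07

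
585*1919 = 1122615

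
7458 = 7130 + 328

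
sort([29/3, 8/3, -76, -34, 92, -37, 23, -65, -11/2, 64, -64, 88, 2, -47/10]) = [-76, -65, -64, -37, -34, -11/2, -47/10, 2, 8/3, 29/3, 23, 64, 88, 92]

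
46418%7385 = 2108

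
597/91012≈0.00656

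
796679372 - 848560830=-51881458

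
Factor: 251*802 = 2^1*251^1*401^1 = 201302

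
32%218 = 32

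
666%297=72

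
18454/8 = 9227/4 = 2306.75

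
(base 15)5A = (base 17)50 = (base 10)85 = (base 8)125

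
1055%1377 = 1055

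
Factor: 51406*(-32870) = -1*2^2*5^1*19^1*173^1*25703^1 = -1689715220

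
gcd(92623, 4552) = 1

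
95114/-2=-47557=-47557.00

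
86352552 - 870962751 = -784610199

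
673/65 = 10+23/65 ≈ 10.35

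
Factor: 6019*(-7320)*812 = -1*2^5*3^1*5^1*7^1*13^1*29^1*61^1*463^1 = -35775972960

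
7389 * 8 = 59112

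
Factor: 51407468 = 2^2*7^3*89^1*421^1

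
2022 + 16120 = 18142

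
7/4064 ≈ 0.00172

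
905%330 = 245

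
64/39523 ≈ 0.00162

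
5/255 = 1/51 ≈ 0.0196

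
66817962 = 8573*7794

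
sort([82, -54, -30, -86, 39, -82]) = [-86, -82, -54, -30, 39, 82]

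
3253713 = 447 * 7279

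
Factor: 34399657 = 89^1*307^1*1259^1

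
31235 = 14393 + 16842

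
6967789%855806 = 121341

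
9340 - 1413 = 7927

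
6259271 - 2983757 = 3275514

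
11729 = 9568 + 2161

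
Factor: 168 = 2^3 * 3^1 * 7^1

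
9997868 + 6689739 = 16687607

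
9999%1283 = 1018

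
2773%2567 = 206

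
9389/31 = 302 + 27/31 ≈ 302.87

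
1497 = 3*499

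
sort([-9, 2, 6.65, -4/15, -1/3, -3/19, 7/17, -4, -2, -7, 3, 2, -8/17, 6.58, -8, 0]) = [-9, -8, -7, -4, -2, -8/17, -1/3, -4/15, -3/19, 0, 7/17, 2, 2, 3, 6.58, 6.65]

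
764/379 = 2 + 6/379 ≈ 2.02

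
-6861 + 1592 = -5269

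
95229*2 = 190458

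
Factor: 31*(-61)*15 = -1*3^1*5^1*31^1*61^1 = -28365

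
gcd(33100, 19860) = 6620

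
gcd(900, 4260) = 60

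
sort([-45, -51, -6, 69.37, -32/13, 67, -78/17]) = [-51, -45, -6, -78/17, -32/13, 67, 69.37]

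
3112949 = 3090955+21994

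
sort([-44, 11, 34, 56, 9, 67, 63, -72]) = [-72, -44, 9, 11, 34, 56, 63, 67]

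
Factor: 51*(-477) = -1*3^3*17^1*53^1 = -24327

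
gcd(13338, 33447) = 3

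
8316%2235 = 1611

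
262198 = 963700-701502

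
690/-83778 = -115/13963 ≈ -0.00824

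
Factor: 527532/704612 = 3^1*43961^1*176153^(-1) = 131883/176153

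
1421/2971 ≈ 0.478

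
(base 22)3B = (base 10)77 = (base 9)85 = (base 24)35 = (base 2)1001101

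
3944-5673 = -1729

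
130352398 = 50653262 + 79699136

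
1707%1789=1707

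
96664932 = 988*97839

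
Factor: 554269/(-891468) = -1*2^(-2)*3^(-2)*24763^(-1)*554269^1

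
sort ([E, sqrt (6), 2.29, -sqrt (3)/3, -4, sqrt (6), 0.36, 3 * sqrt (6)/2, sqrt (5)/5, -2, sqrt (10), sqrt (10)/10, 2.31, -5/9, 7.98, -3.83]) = [-4, -3.83, -2, -sqrt (3)/3, -5/9, sqrt (10)/10, 0.36, sqrt (5)/5, 2.29, 2.31, sqrt (6), sqrt (6), E, sqrt (10), 3 * sqrt (6)/2, 7.98]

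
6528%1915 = 783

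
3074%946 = 236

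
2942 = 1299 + 1643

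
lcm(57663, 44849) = 403641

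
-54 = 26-80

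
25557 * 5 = 127785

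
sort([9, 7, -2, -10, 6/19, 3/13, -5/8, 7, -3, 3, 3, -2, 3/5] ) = [-10, -3, -2, -2, -5/8, 3/13, 6/19, 3/5, 3, 3, 7, 7, 9] 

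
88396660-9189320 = 79207340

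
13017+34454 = 47471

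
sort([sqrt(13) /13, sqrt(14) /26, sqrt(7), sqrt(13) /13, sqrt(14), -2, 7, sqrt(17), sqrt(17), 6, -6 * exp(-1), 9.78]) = [-6 * exp(-1), -2, sqrt(14) /26, sqrt(13) /13, sqrt(13) /13, sqrt(7), sqrt(14), sqrt(17), sqrt(17), 6, 7, 9.78]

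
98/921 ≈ 0.106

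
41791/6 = 6965 + 1/6 ≈ 6965.17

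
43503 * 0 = 0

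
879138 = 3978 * 221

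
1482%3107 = 1482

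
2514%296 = 146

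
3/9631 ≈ 0.000311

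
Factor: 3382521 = 3^1*1127507^1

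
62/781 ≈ 0.0794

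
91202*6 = 547212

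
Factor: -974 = -1*2^1*487^1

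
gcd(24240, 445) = 5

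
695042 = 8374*83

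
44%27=17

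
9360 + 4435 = 13795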